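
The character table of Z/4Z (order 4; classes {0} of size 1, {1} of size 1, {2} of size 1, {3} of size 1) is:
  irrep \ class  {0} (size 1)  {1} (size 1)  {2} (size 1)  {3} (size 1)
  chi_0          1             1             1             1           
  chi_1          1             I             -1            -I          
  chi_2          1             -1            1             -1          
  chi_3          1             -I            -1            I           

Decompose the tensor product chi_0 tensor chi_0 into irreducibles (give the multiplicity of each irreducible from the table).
chi_0 tensor chi_0 = chi_0 (all other irreducibles have multiplicity 0).

Explanation: The character of a tensor product is the pointwise product (chi_0 * chi_0)(C) = chi_0(C) * chi_0(C):
  {0}: (1)*(1), {1}: (1)*(1), {2}: (1)*(1), {3}: (1)*(1)
so (chi_0 * chi_0) takes values
  {0} -> 1, {1} -> 1, {2} -> 1, {3} -> 1.
Now take the inner product of this character with each irreducible chi from the table, <chi_0*chi_0, chi> = (1/4) sum_C |C| (chi_0*chi_0)(C) conj(chi(C)):
  <chi_0*chi_0, chi_0> = (1/4)[1*(1)*conj(1) + 1*(1)*conj(1) + 1*(1)*conj(1) + 1*(1)*conj(1)]
      = (1/4)[(1) + (1) + (1) + (1)] = 4/4 = 1
  <chi_0*chi_0, chi_1> = (1/4)[1*(1)*conj(1) + 1*(1)*conj(I) + 1*(1)*conj(-1) + 1*(1)*conj(-I)]
      = (1/4)[(1) + (-I) + (-1) + (I)] = 0/4 = 0
  <chi_0*chi_0, chi_2> = (1/4)[1*(1)*conj(1) + 1*(1)*conj(-1) + 1*(1)*conj(1) + 1*(1)*conj(-1)]
      = (1/4)[(1) + (-1) + (1) + (-1)] = 0/4 = 0
  <chi_0*chi_0, chi_3> = (1/4)[1*(1)*conj(1) + 1*(1)*conj(-I) + 1*(1)*conj(-1) + 1*(1)*conj(I)]
      = (1/4)[(1) + (I) + (-1) + (-I)] = 0/4 = 0
(Exp terms are combined using exp(i*s)*conj(exp(i*t)) = exp(i*(s-t)), and sums of them are collapsed using the identity that for every m > 1 the m distinct m-th roots of unity sum to 0, e.g. 1 + exp(2*I*pi/3) + exp(-2*I*pi/3) = 0.)
Hence the multiplicities are chi_0: 1. Dimension check: dim(chi_0)*dim(chi_0) = 1*1 = 1 and sum (mult * dim) = 1*1 = 1.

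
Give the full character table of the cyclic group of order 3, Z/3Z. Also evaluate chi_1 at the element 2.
Character table of Z/3Z (irreps indexed chi_0,...,chi_2 with chi_k(m) = zeta_3^(k*m), zeta_3 = exp(2*pi*i/3)):
  irrep \ class  {0} (size 1)  {1} (size 1)    {2} (size 1)  
  chi_0          1             1               1             
  chi_1          1             exp(2*I*pi/3)   exp(-2*I*pi/3)
  chi_2          1             exp(-2*I*pi/3)  exp(2*I*pi/3) 

Spot check: chi_1(2) = zeta_3^(1*2) = zeta_3^2 = exp(-2*I*pi/3).

Derivation: Z/3Z is abelian, so all 3 irreducible complex representations are 1-dimensional. They are given by chi_k(m) = zeta_3^(k*m) for k = 0,...,2. Row orthogonality: sum_m chi_k(m) conj(chi_l(m)) = 3 * [k = l].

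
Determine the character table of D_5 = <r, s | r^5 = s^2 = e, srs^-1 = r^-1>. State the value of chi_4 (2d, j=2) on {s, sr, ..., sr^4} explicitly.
Conjugacy classes: {e} of size 1, {r^1, r^4} of size 2, {r^2, r^3} of size 2, {s, sr, ..., sr^4} of size 5.
Character table:
  irrep \ class              {e} (size 1)  {r^1, r^4} (size 2)  {r^2, r^3} (size 2)  {s, sr, ..., sr^4} (size 5)
  chi_1 (triv)               1             1                    1                    1                          
  chi_2 (sign: r->1, s->-1)  1             1                    1                    -1                         
  chi_3 (2d, j=1)            2             -1/2 + sqrt(5)/2     -sqrt(5)/2 - 1/2     0                          
  chi_4 (2d, j=2)            2             -sqrt(5)/2 - 1/2     -1/2 + sqrt(5)/2     0                          

Spot check: chi_4 (2d, j=2) on {s, sr, ..., sr^4} = 0.

D_5 has order 2*5 = 10 with 4 conjugacy classes, hence 4 irreducibles. Sum of squared dims 1 + 1 + 4 + 4 = 10 = |G|. Linear characters come from the abelianisation; the 2-dimensional irreps have character r^k -> 2*cos(2*pi*j*k/5), reflections -> 0.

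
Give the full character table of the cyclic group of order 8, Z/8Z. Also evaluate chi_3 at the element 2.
Character table of Z/8Z (irreps indexed chi_0,...,chi_7 with chi_k(m) = zeta_8^(k*m), zeta_8 = exp(2*pi*i/8)):
  irrep \ class  {0} (size 1)  {1} (size 1)    {2} (size 1)  {3} (size 1)    {4} (size 1)  {5} (size 1)    {6} (size 1)  {7} (size 1)  
  chi_0          1             1               1             1               1             1               1             1             
  chi_1          1             exp(I*pi/4)     I             exp(3*I*pi/4)   -1            exp(-3*I*pi/4)  -I            exp(-I*pi/4)  
  chi_2          1             I               -1            -I              1             I               -1            -I            
  chi_3          1             exp(3*I*pi/4)   -I            exp(I*pi/4)     -1            exp(-I*pi/4)    I             exp(-3*I*pi/4)
  chi_4          1             -1              1             -1              1             -1              1             -1            
  chi_5          1             exp(-3*I*pi/4)  I             exp(-I*pi/4)    -1            exp(I*pi/4)     -I            exp(3*I*pi/4) 
  chi_6          1             -I              -1            I               1             -I              -1            I             
  chi_7          1             exp(-I*pi/4)    -I            exp(-3*I*pi/4)  -1            exp(3*I*pi/4)   I             exp(I*pi/4)   

Spot check: chi_3(2) = zeta_8^(3*2) = zeta_8^6 = -I.

Working: Z/8Z is abelian, so all 8 irreducible complex representations are 1-dimensional. They are given by chi_k(m) = zeta_8^(k*m) for k = 0,...,7. Row orthogonality: sum_m chi_k(m) conj(chi_l(m)) = 8 * [k = l].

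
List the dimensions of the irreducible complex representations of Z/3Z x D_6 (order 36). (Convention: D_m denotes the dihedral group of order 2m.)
Dimensions: 1, 1, 1, 1, 1, 1, 1, 1, 1, 1, 1, 1, 2, 2, 2, 2, 2, 2

Derivation: There are 18 irreducibles (= number of conjugacy classes). Their dimensions d_i satisfy sum d_i^2 = |G| = 36: 1 + 1 + 1 + 1 + 1 + 1 + 1 + 1 + 1 + 1 + 1 + 1 + 4 + 4 + 4 + 4 + 4 + 4 = 36. (For the product with Z/3Z: each of the 3 1-dim characters of Z/3Z tensors with each irrep of D_6, giving 3 copies of each D_6-dimension.)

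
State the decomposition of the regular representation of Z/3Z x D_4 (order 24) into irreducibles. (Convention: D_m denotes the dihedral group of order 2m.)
Each irreducible V_i of dimension d_i appears with multiplicity d_i, i.e. rho_reg = (direct sum over all irreducibles V_i) d_i V_i. The irreducible dimensions for Z/3Z x D_4 are 1, 1, 1, 1, 1, 1, 1, 1, 1, 1, 1, 1, 2, 2, 2: 12 irreducibles of dimension 1, each with multiplicity 1; 3 irreducibles of dimension 2, each with multiplicity 2. Total dimension 12*1*1 + 3*2*2 = 24 = |G|.

Justification: General theorem: in the regular representation of a finite group G, each irreducible appears with multiplicity equal to its dimension. Check: dim(rho_reg) = sum d_i^2 = 1 + 1 + 1 + 1 + 1 + 1 + 1 + 1 + 1 + 1 + 1 + 1 + 4 + 4 + 4 = 24 = |G|.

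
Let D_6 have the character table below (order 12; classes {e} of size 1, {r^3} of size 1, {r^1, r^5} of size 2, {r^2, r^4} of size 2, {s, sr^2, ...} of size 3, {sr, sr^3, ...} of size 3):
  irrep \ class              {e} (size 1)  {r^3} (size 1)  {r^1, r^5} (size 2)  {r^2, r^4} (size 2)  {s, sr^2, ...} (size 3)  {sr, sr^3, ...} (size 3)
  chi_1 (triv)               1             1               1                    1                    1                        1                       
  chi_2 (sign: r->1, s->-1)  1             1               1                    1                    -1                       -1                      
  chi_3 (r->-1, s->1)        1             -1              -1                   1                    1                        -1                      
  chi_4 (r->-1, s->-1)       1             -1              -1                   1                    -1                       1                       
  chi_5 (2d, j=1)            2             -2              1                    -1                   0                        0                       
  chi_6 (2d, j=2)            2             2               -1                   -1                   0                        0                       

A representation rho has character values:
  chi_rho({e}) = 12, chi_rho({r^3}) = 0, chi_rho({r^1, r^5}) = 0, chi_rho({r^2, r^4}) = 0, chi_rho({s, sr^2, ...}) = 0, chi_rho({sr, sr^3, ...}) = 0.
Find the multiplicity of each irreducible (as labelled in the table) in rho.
Multiplicities: chi_1: 1, chi_2: 1, chi_3: 1, chi_4: 1, chi_5: 2, chi_6: 2.

Solution. Use <chi_rho, chi> = (1/|G|) sum_C |C| * chi_rho(C) * conj(chi(C)) with |G| = 12 for each irreducible chi in the table:
  <chi_rho, chi_1> = (1/12)[1*(12)*conj(1) + 1*(0)*conj(1) + 2*(0)*conj(1) + 2*(0)*conj(1) + 3*(0)*conj(1) + 3*(0)*conj(1)]
      = (1/12)[(12) + (0) + (0) + (0) + (0) + (0)] = 12/12 = 1
  <chi_rho, chi_2> = (1/12)[1*(12)*conj(1) + 1*(0)*conj(1) + 2*(0)*conj(1) + 2*(0)*conj(1) + 3*(0)*conj(-1) + 3*(0)*conj(-1)]
      = (1/12)[(12) + (0) + (0) + (0) + (0) + (0)] = 12/12 = 1
  <chi_rho, chi_3> = (1/12)[1*(12)*conj(1) + 1*(0)*conj(-1) + 2*(0)*conj(-1) + 2*(0)*conj(1) + 3*(0)*conj(1) + 3*(0)*conj(-1)]
      = (1/12)[(12) + (0) + (0) + (0) + (0) + (0)] = 12/12 = 1
  <chi_rho, chi_4> = (1/12)[1*(12)*conj(1) + 1*(0)*conj(-1) + 2*(0)*conj(-1) + 2*(0)*conj(1) + 3*(0)*conj(-1) + 3*(0)*conj(1)]
      = (1/12)[(12) + (0) + (0) + (0) + (0) + (0)] = 12/12 = 1
  <chi_rho, chi_5> = (1/12)[1*(12)*conj(2) + 1*(0)*conj(-2) + 2*(0)*conj(1) + 2*(0)*conj(-1) + 3*(0)*conj(0) + 3*(0)*conj(0)]
      = (1/12)[(24) + (0) + (0) + (0) + (0) + (0)] = 24/12 = 2
  <chi_rho, chi_6> = (1/12)[1*(12)*conj(2) + 1*(0)*conj(2) + 2*(0)*conj(-1) + 2*(0)*conj(-1) + 3*(0)*conj(0) + 3*(0)*conj(0)]
      = (1/12)[(24) + (0) + (0) + (0) + (0) + (0)] = 24/12 = 2
Dimension check: dim(rho) = sum (mult * dim) = 1*1 + 1*1 + 1*1 + 1*1 + 2*2 + 2*2 = 12 = chi_rho(e) = 12.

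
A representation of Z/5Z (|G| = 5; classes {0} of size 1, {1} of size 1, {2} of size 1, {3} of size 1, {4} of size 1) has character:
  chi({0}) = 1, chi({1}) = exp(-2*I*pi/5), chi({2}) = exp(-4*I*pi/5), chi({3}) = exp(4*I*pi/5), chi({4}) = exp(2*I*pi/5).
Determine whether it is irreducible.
Irreducible: <chi, chi> = 1.

Details: <chi, chi> = (1/|G|) sum_C |C| * |chi(C)|^2 = (1/5)[1*|1|^2 + 1*|exp(-2*I*pi/5)|^2 + 1*|exp(-4*I*pi/5)|^2 + 1*|exp(4*I*pi/5)|^2 + 1*|exp(2*I*pi/5)|^2]
  = (1/5)[(1) + (1) + (1) + (1) + (1)] = 5/5 = 1.
(Exp terms are combined using exp(i*s)*conj(exp(i*t)) = exp(i*(s-t)), and sums of them are collapsed using the identity that for every m > 1 the m distinct m-th roots of unity sum to 0, e.g. 1 + exp(2*I*pi/3) + exp(-2*I*pi/3) = 0.)
A character is irreducible iff <chi, chi> = 1, so this representation is irreducible.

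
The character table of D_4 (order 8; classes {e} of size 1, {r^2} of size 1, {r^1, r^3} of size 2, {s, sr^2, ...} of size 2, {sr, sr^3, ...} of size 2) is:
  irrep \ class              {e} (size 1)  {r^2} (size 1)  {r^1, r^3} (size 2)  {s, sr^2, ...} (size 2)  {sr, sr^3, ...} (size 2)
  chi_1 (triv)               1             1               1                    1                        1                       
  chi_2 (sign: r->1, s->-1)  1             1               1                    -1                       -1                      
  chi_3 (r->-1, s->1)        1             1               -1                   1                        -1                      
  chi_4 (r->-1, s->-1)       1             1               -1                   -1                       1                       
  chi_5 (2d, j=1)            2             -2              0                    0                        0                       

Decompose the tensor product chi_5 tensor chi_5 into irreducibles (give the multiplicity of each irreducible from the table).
chi_5 tensor chi_5 = chi_1 + chi_2 + chi_3 + chi_4 (all other irreducibles have multiplicity 0).

Working: The character of a tensor product is the pointwise product (chi_5 * chi_5)(C) = chi_5(C) * chi_5(C):
  {e}: (2)*(2), {r^2}: (-2)*(-2), {r^1, r^3}: (0)*(0), {s, sr^2, ...}: (0)*(0), {sr, sr^3, ...}: (0)*(0)
so (chi_5 * chi_5) takes values
  {e} -> 4, {r^2} -> 4, {r^1, r^3} -> 0, {s, sr^2, ...} -> 0, {sr, sr^3, ...} -> 0.
Now take the inner product of this character with each irreducible chi from the table, <chi_5*chi_5, chi> = (1/8) sum_C |C| (chi_5*chi_5)(C) conj(chi(C)):
  <chi_5*chi_5, chi_1> = (1/8)[1*(4)*conj(1) + 1*(4)*conj(1) + 2*(0)*conj(1) + 2*(0)*conj(1) + 2*(0)*conj(1)]
      = (1/8)[(4) + (4) + (0) + (0) + (0)] = 8/8 = 1
  <chi_5*chi_5, chi_2> = (1/8)[1*(4)*conj(1) + 1*(4)*conj(1) + 2*(0)*conj(1) + 2*(0)*conj(-1) + 2*(0)*conj(-1)]
      = (1/8)[(4) + (4) + (0) + (0) + (0)] = 8/8 = 1
  <chi_5*chi_5, chi_3> = (1/8)[1*(4)*conj(1) + 1*(4)*conj(1) + 2*(0)*conj(-1) + 2*(0)*conj(1) + 2*(0)*conj(-1)]
      = (1/8)[(4) + (4) + (0) + (0) + (0)] = 8/8 = 1
  <chi_5*chi_5, chi_4> = (1/8)[1*(4)*conj(1) + 1*(4)*conj(1) + 2*(0)*conj(-1) + 2*(0)*conj(-1) + 2*(0)*conj(1)]
      = (1/8)[(4) + (4) + (0) + (0) + (0)] = 8/8 = 1
  <chi_5*chi_5, chi_5> = (1/8)[1*(4)*conj(2) + 1*(4)*conj(-2) + 2*(0)*conj(0) + 2*(0)*conj(0) + 2*(0)*conj(0)]
      = (1/8)[(8) + (-8) + (0) + (0) + (0)] = 0/8 = 0
Hence the multiplicities are chi_1: 1, chi_2: 1, chi_3: 1, chi_4: 1. Dimension check: dim(chi_5)*dim(chi_5) = 2*2 = 4 and sum (mult * dim) = 1*1 + 1*1 + 1*1 + 1*1 = 4.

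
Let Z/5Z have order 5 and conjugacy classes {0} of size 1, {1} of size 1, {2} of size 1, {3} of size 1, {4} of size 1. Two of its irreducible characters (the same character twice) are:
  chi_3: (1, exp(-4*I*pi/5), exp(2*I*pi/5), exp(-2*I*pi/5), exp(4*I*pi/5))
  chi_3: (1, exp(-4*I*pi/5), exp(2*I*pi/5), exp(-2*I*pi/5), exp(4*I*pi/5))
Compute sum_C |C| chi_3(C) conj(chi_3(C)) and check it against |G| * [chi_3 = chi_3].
Sum = 5 = |G| = 5; so <chi_3, chi_3> = 1 (norm-1 confirms irreducibility).

Explanation: Compute term by term over conjugacy classes (|C| * chi_3(C) * conj(chi_3(C))):
  1*(1)*conj(1) + 1*(exp(-4*I*pi/5))*conj(exp(-4*I*pi/5)) + 1*(exp(2*I*pi/5))*conj(exp(2*I*pi/5)) + 1*(exp(-2*I*pi/5))*conj(exp(-2*I*pi/5)) + 1*(exp(4*I*pi/5))*conj(exp(4*I*pi/5))
  = (1) + (1) + (1) + (1) + (1)
  = 5.
(Exp terms are combined using exp(i*s)*conj(exp(i*t)) = exp(i*(s-t)), and sums of them are collapsed using the identity that for every m > 1 the m distinct m-th roots of unity sum to 0, e.g. 1 + exp(2*I*pi/3) + exp(-2*I*pi/3) = 0.)
Dividing by |G| = 5 gives 5/5 = 1, matching the row-orthogonality relation <chi_3, chi_3> = [chi_3 = chi_3].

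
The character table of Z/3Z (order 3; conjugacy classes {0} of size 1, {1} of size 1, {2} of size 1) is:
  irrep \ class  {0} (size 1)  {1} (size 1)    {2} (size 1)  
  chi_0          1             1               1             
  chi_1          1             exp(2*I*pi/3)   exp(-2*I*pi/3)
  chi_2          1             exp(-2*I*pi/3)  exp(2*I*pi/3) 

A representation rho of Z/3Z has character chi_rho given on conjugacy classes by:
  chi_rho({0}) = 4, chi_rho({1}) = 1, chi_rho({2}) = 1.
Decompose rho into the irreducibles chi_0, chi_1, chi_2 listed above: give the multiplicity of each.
Multiplicities: chi_0: 2, chi_1: 1, chi_2: 1.

Solution. Use <chi_rho, chi> = (1/|G|) sum_C |C| * chi_rho(C) * conj(chi(C)) with |G| = 3 for each irreducible chi in the table:
  <chi_rho, chi_0> = (1/3)[1*(4)*conj(1) + 1*(1)*conj(1) + 1*(1)*conj(1)]
      = (1/3)[(4) + (1) + (1)] = 6/3 = 2
  <chi_rho, chi_1> = (1/3)[1*(4)*conj(1) + 1*(1)*conj(exp(2*I*pi/3)) + 1*(1)*conj(exp(-2*I*pi/3))]
      = (1/3)[(4) + (1 + 2*exp(-2*I*pi/3) + exp(2*I*pi/3)) + (1 + exp(-2*I*pi/3) + 2*exp(2*I*pi/3))] = 3/3 = 1
  <chi_rho, chi_2> = (1/3)[1*(4)*conj(1) + 1*(1)*conj(exp(-2*I*pi/3)) + 1*(1)*conj(exp(2*I*pi/3))]
      = (1/3)[(4) + (1 + exp(-2*I*pi/3) + 2*exp(2*I*pi/3)) + (1 + 2*exp(-2*I*pi/3) + exp(2*I*pi/3))] = 3/3 = 1
(Exp terms are combined using exp(i*s)*conj(exp(i*t)) = exp(i*(s-t)), and sums of them are collapsed using the identity that for every m > 1 the m distinct m-th roots of unity sum to 0, e.g. 1 + exp(2*I*pi/3) + exp(-2*I*pi/3) = 0.)
Dimension check: dim(rho) = sum (mult * dim) = 2*1 + 1*1 + 1*1 = 4 = chi_rho(e) = 4.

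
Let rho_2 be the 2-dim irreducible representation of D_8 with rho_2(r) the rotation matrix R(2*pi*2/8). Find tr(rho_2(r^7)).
chi_{rho_2}(r^7) = 2*cos(2*pi*2*7/8) = 0

Why: rho_2(r^7) is rotation by angle 2*pi*2*7/8, whose trace is 2*cos(2*pi*2*7/8) = 0.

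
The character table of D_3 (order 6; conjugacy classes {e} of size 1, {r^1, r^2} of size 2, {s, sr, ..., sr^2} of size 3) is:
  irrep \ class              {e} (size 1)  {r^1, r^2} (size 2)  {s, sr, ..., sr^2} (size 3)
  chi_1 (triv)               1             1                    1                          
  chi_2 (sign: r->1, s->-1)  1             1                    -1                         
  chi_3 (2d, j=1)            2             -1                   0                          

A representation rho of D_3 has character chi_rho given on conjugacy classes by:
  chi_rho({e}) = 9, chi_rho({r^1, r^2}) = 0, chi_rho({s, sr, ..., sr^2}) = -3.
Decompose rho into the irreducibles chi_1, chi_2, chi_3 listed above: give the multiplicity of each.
Multiplicities: chi_1: 0, chi_2: 3, chi_3: 3.

Reasoning: Use <chi_rho, chi> = (1/|G|) sum_C |C| * chi_rho(C) * conj(chi(C)) with |G| = 6 for each irreducible chi in the table:
  <chi_rho, chi_1> = (1/6)[1*(9)*conj(1) + 2*(0)*conj(1) + 3*(-3)*conj(1)]
      = (1/6)[(9) + (0) + (-9)] = 0/6 = 0
  <chi_rho, chi_2> = (1/6)[1*(9)*conj(1) + 2*(0)*conj(1) + 3*(-3)*conj(-1)]
      = (1/6)[(9) + (0) + (9)] = 18/6 = 3
  <chi_rho, chi_3> = (1/6)[1*(9)*conj(2) + 2*(0)*conj(-1) + 3*(-3)*conj(0)]
      = (1/6)[(18) + (0) + (0)] = 18/6 = 3
Dimension check: dim(rho) = sum (mult * dim) = 0*1 + 3*1 + 3*2 = 9 = chi_rho(e) = 9.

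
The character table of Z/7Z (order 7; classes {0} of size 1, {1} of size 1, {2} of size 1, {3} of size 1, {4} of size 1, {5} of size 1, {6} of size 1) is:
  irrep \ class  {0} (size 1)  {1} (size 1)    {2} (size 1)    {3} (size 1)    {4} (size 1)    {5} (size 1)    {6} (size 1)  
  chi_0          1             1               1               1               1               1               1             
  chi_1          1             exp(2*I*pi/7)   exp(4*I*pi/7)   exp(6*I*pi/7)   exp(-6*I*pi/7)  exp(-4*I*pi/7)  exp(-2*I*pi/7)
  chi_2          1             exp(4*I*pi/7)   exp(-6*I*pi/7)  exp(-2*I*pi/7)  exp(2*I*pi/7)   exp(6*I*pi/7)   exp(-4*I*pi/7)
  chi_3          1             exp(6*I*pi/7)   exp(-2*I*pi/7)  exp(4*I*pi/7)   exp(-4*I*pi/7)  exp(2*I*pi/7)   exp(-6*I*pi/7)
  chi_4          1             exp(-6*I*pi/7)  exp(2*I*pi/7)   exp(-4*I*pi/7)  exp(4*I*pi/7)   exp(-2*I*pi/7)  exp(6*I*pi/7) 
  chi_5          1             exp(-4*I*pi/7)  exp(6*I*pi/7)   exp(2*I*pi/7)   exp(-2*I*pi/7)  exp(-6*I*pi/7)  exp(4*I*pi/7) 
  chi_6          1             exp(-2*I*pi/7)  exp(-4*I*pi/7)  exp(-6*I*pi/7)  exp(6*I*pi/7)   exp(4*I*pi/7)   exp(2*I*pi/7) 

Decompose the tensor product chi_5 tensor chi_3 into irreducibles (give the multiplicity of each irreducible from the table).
chi_5 tensor chi_3 = chi_1 (all other irreducibles have multiplicity 0).

Details: The character of a tensor product is the pointwise product (chi_5 * chi_3)(C) = chi_5(C) * chi_3(C):
  {0}: (1)*(1), {1}: (exp(-4*I*pi/7))*(exp(6*I*pi/7)), {2}: (exp(6*I*pi/7))*(exp(-2*I*pi/7)), {3}: (exp(2*I*pi/7))*(exp(4*I*pi/7)), {4}: (exp(-2*I*pi/7))*(exp(-4*I*pi/7)), {5}: (exp(-6*I*pi/7))*(exp(2*I*pi/7)), {6}: (exp(4*I*pi/7))*(exp(-6*I*pi/7))
so (chi_5 * chi_3) takes values
  {0} -> 1, {1} -> exp(2*I*pi/7), {2} -> exp(4*I*pi/7), {3} -> exp(6*I*pi/7), {4} -> exp(-6*I*pi/7), {5} -> exp(-4*I*pi/7), {6} -> exp(-2*I*pi/7).
Now take the inner product of this character with each irreducible chi from the table, <chi_5*chi_3, chi> = (1/7) sum_C |C| (chi_5*chi_3)(C) conj(chi(C)):
  <chi_5*chi_3, chi_0> = (1/7)[1*(1)*conj(1) + 1*(exp(2*I*pi/7))*conj(1) + 1*(exp(4*I*pi/7))*conj(1) + 1*(exp(6*I*pi/7))*conj(1) + 1*(exp(-6*I*pi/7))*conj(1) + 1*(exp(-4*I*pi/7))*conj(1) + 1*(exp(-2*I*pi/7))*conj(1)]
      = (1/7)[(1) + (exp(2*I*pi/7)) + (exp(4*I*pi/7)) + (exp(6*I*pi/7)) + (exp(-6*I*pi/7)) + (exp(-4*I*pi/7)) + (exp(-2*I*pi/7))] = 0/7 = 0
  <chi_5*chi_3, chi_1> = (1/7)[1*(1)*conj(1) + 1*(exp(2*I*pi/7))*conj(exp(2*I*pi/7)) + 1*(exp(4*I*pi/7))*conj(exp(4*I*pi/7)) + 1*(exp(6*I*pi/7))*conj(exp(6*I*pi/7)) + 1*(exp(-6*I*pi/7))*conj(exp(-6*I*pi/7)) + 1*(exp(-4*I*pi/7))*conj(exp(-4*I*pi/7)) + 1*(exp(-2*I*pi/7))*conj(exp(-2*I*pi/7))]
      = (1/7)[(1) + (1) + (1) + (1) + (1) + (1) + (1)] = 7/7 = 1
  <chi_5*chi_3, chi_2> = (1/7)[1*(1)*conj(1) + 1*(exp(2*I*pi/7))*conj(exp(4*I*pi/7)) + 1*(exp(4*I*pi/7))*conj(exp(-6*I*pi/7)) + 1*(exp(6*I*pi/7))*conj(exp(-2*I*pi/7)) + 1*(exp(-6*I*pi/7))*conj(exp(2*I*pi/7)) + 1*(exp(-4*I*pi/7))*conj(exp(6*I*pi/7)) + 1*(exp(-2*I*pi/7))*conj(exp(-4*I*pi/7))]
      = (1/7)[(1) + (exp(-2*I*pi/7)) + (exp(-4*I*pi/7)) + (exp(-6*I*pi/7)) + (exp(6*I*pi/7)) + (exp(4*I*pi/7)) + (exp(2*I*pi/7))] = 0/7 = 0
  <chi_5*chi_3, chi_3> = (1/7)[1*(1)*conj(1) + 1*(exp(2*I*pi/7))*conj(exp(6*I*pi/7)) + 1*(exp(4*I*pi/7))*conj(exp(-2*I*pi/7)) + 1*(exp(6*I*pi/7))*conj(exp(4*I*pi/7)) + 1*(exp(-6*I*pi/7))*conj(exp(-4*I*pi/7)) + 1*(exp(-4*I*pi/7))*conj(exp(2*I*pi/7)) + 1*(exp(-2*I*pi/7))*conj(exp(-6*I*pi/7))]
      = (1/7)[(1) + (exp(-4*I*pi/7)) + (exp(6*I*pi/7)) + (exp(2*I*pi/7)) + (exp(-2*I*pi/7)) + (exp(-6*I*pi/7)) + (exp(4*I*pi/7))] = 0/7 = 0
  <chi_5*chi_3, chi_4> = (1/7)[1*(1)*conj(1) + 1*(exp(2*I*pi/7))*conj(exp(-6*I*pi/7)) + 1*(exp(4*I*pi/7))*conj(exp(2*I*pi/7)) + 1*(exp(6*I*pi/7))*conj(exp(-4*I*pi/7)) + 1*(exp(-6*I*pi/7))*conj(exp(4*I*pi/7)) + 1*(exp(-4*I*pi/7))*conj(exp(-2*I*pi/7)) + 1*(exp(-2*I*pi/7))*conj(exp(6*I*pi/7))]
      = (1/7)[(1) + (exp(-6*I*pi/7)) + (exp(2*I*pi/7)) + (exp(-4*I*pi/7)) + (exp(4*I*pi/7)) + (exp(-2*I*pi/7)) + (exp(6*I*pi/7))] = 0/7 = 0
  <chi_5*chi_3, chi_5> = (1/7)[1*(1)*conj(1) + 1*(exp(2*I*pi/7))*conj(exp(-4*I*pi/7)) + 1*(exp(4*I*pi/7))*conj(exp(6*I*pi/7)) + 1*(exp(6*I*pi/7))*conj(exp(2*I*pi/7)) + 1*(exp(-6*I*pi/7))*conj(exp(-2*I*pi/7)) + 1*(exp(-4*I*pi/7))*conj(exp(-6*I*pi/7)) + 1*(exp(-2*I*pi/7))*conj(exp(4*I*pi/7))]
      = (1/7)[(1) + (exp(6*I*pi/7)) + (exp(-2*I*pi/7)) + (exp(4*I*pi/7)) + (exp(-4*I*pi/7)) + (exp(2*I*pi/7)) + (exp(-6*I*pi/7))] = 0/7 = 0
  <chi_5*chi_3, chi_6> = (1/7)[1*(1)*conj(1) + 1*(exp(2*I*pi/7))*conj(exp(-2*I*pi/7)) + 1*(exp(4*I*pi/7))*conj(exp(-4*I*pi/7)) + 1*(exp(6*I*pi/7))*conj(exp(-6*I*pi/7)) + 1*(exp(-6*I*pi/7))*conj(exp(6*I*pi/7)) + 1*(exp(-4*I*pi/7))*conj(exp(4*I*pi/7)) + 1*(exp(-2*I*pi/7))*conj(exp(2*I*pi/7))]
      = (1/7)[(1) + (exp(4*I*pi/7)) + (exp(-6*I*pi/7)) + (exp(-2*I*pi/7)) + (exp(2*I*pi/7)) + (exp(6*I*pi/7)) + (exp(-4*I*pi/7))] = 0/7 = 0
(Exp terms are combined using exp(i*s)*conj(exp(i*t)) = exp(i*(s-t)), and sums of them are collapsed using the identity that for every m > 1 the m distinct m-th roots of unity sum to 0, e.g. 1 + exp(2*I*pi/3) + exp(-2*I*pi/3) = 0.)
Hence the multiplicities are chi_1: 1. Dimension check: dim(chi_5)*dim(chi_3) = 1*1 = 1 and sum (mult * dim) = 1*1 = 1.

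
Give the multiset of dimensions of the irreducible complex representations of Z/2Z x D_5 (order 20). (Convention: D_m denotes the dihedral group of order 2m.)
Dimensions: 1, 1, 1, 1, 2, 2, 2, 2

Working: There are 8 irreducibles (= number of conjugacy classes). Their dimensions d_i satisfy sum d_i^2 = |G| = 20: 1 + 1 + 1 + 1 + 4 + 4 + 4 + 4 = 20. (For the product with Z/2Z: each of the 2 1-dim characters of Z/2Z tensors with each irrep of D_5, giving 2 copies of each D_5-dimension.)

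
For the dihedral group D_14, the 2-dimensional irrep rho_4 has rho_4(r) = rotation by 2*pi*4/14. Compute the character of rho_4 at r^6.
chi_{rho_4}(r^6) = 2*cos(2*pi*4*6/14) = -2*cos(3*pi/7)

Explanation: rho_4(r^6) is rotation by angle 2*pi*4*6/14, whose trace is 2*cos(2*pi*4*6/14) = -2*cos(3*pi/7).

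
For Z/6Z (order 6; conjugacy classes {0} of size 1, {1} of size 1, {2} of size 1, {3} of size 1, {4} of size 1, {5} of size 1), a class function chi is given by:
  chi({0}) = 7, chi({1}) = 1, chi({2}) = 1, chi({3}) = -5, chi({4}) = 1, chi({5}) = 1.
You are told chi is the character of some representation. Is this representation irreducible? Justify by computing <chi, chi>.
Not irreducible (reducible): <chi, chi> = 13 > 1.

Working: <chi, chi> = (1/|G|) sum_C |C| * |chi(C)|^2 = (1/6)[1*|7|^2 + 1*|1|^2 + 1*|1|^2 + 1*|-5|^2 + 1*|1|^2 + 1*|1|^2]
  = (1/6)[(49) + (1) + (1) + (25) + (1) + (1)] = 78/6 = 13.
(Exp terms are combined using exp(i*s)*conj(exp(i*t)) = exp(i*(s-t)), and sums of them are collapsed using the identity that for every m > 1 the m distinct m-th roots of unity sum to 0, e.g. 1 + exp(2*I*pi/3) + exp(-2*I*pi/3) = 0.)
A character is irreducible iff <chi, chi> = 1, so this representation is reducible.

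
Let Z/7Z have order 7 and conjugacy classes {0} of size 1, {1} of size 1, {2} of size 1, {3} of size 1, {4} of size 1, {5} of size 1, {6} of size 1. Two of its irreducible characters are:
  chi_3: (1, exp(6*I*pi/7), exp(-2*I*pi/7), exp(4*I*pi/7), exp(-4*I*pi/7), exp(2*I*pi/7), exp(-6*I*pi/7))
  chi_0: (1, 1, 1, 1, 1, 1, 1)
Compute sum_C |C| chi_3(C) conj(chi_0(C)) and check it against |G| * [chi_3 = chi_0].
Sum = 0; so <chi_3, chi_0> = 0 (distinct irreducibles are orthogonal).

Working: Compute term by term over conjugacy classes (|C| * chi_3(C) * conj(chi_0(C))):
  1*(1)*conj(1) + 1*(exp(6*I*pi/7))*conj(1) + 1*(exp(-2*I*pi/7))*conj(1) + 1*(exp(4*I*pi/7))*conj(1) + 1*(exp(-4*I*pi/7))*conj(1) + 1*(exp(2*I*pi/7))*conj(1) + 1*(exp(-6*I*pi/7))*conj(1)
  = (1) + (exp(6*I*pi/7)) + (exp(-2*I*pi/7)) + (exp(4*I*pi/7)) + (exp(-4*I*pi/7)) + (exp(2*I*pi/7)) + (exp(-6*I*pi/7))
  = 0.
(Exp terms are combined using exp(i*s)*conj(exp(i*t)) = exp(i*(s-t)), and sums of them are collapsed using the identity that for every m > 1 the m distinct m-th roots of unity sum to 0, e.g. 1 + exp(2*I*pi/3) + exp(-2*I*pi/3) = 0.)
Dividing by |G| = 7 gives 0/7 = 0, matching the row-orthogonality relation <chi_3, chi_0> = [chi_3 = chi_0].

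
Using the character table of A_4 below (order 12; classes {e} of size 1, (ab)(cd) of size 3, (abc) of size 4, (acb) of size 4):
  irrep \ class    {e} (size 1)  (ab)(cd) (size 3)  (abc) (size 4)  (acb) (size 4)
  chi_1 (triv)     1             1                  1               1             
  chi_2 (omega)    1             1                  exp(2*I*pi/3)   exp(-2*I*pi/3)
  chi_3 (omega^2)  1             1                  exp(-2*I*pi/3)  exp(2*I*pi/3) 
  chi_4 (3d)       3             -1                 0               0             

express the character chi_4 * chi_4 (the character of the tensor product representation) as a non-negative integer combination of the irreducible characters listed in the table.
chi_4 tensor chi_4 = chi_1 + chi_2 + chi_3 + 2*chi_4 (all other irreducibles have multiplicity 0).

Justification: The character of a tensor product is the pointwise product (chi_4 * chi_4)(C) = chi_4(C) * chi_4(C):
  {e}: (3)*(3), (ab)(cd): (-1)*(-1), (abc): (0)*(0), (acb): (0)*(0)
so (chi_4 * chi_4) takes values
  {e} -> 9, (ab)(cd) -> 1, (abc) -> 0, (acb) -> 0.
Now take the inner product of this character with each irreducible chi from the table, <chi_4*chi_4, chi> = (1/12) sum_C |C| (chi_4*chi_4)(C) conj(chi(C)):
  <chi_4*chi_4, chi_1> = (1/12)[1*(9)*conj(1) + 3*(1)*conj(1) + 4*(0)*conj(1) + 4*(0)*conj(1)]
      = (1/12)[(9) + (3) + (0) + (0)] = 12/12 = 1
  <chi_4*chi_4, chi_2> = (1/12)[1*(9)*conj(1) + 3*(1)*conj(1) + 4*(0)*conj(exp(2*I*pi/3)) + 4*(0)*conj(exp(-2*I*pi/3))]
      = (1/12)[(9) + (3) + (0) + (0)] = 12/12 = 1
  <chi_4*chi_4, chi_3> = (1/12)[1*(9)*conj(1) + 3*(1)*conj(1) + 4*(0)*conj(exp(-2*I*pi/3)) + 4*(0)*conj(exp(2*I*pi/3))]
      = (1/12)[(9) + (3) + (0) + (0)] = 12/12 = 1
  <chi_4*chi_4, chi_4> = (1/12)[1*(9)*conj(3) + 3*(1)*conj(-1) + 4*(0)*conj(0) + 4*(0)*conj(0)]
      = (1/12)[(27) + (-3) + (0) + (0)] = 24/12 = 2
(Exp terms are combined using exp(i*s)*conj(exp(i*t)) = exp(i*(s-t)), and sums of them are collapsed using the identity that for every m > 1 the m distinct m-th roots of unity sum to 0, e.g. 1 + exp(2*I*pi/3) + exp(-2*I*pi/3) = 0.)
Hence the multiplicities are chi_1: 1, chi_2: 1, chi_3: 1, chi_4: 2. Dimension check: dim(chi_4)*dim(chi_4) = 3*3 = 9 and sum (mult * dim) = 1*1 + 1*1 + 1*1 + 2*3 = 9.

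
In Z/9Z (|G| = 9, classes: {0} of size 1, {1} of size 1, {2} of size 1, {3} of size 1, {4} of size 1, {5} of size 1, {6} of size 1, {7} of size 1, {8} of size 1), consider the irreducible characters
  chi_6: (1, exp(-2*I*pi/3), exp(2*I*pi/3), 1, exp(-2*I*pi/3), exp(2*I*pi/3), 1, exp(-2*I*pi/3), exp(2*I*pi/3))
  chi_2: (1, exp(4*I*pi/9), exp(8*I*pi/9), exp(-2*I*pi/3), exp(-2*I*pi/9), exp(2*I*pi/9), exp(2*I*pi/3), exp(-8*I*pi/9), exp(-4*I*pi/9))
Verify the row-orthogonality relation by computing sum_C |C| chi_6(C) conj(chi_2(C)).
Sum = 0; so <chi_6, chi_2> = 0 (distinct irreducibles are orthogonal).

Solution. Compute term by term over conjugacy classes (|C| * chi_6(C) * conj(chi_2(C))):
  1*(1)*conj(1) + 1*(exp(-2*I*pi/3))*conj(exp(4*I*pi/9)) + 1*(exp(2*I*pi/3))*conj(exp(8*I*pi/9)) + 1*(1)*conj(exp(-2*I*pi/3)) + 1*(exp(-2*I*pi/3))*conj(exp(-2*I*pi/9)) + 1*(exp(2*I*pi/3))*conj(exp(2*I*pi/9)) + 1*(1)*conj(exp(2*I*pi/3)) + 1*(exp(-2*I*pi/3))*conj(exp(-8*I*pi/9)) + 1*(exp(2*I*pi/3))*conj(exp(-4*I*pi/9))
  = (1) + (exp(8*I*pi/9)) + (exp(-2*I*pi/9)) + (exp(2*I*pi/3)) + (exp(-4*I*pi/9)) + (exp(4*I*pi/9)) + (exp(-2*I*pi/3)) + (exp(2*I*pi/9)) + (exp(-8*I*pi/9))
  = 0.
(Exp terms are combined using exp(i*s)*conj(exp(i*t)) = exp(i*(s-t)), and sums of them are collapsed using the identity that for every m > 1 the m distinct m-th roots of unity sum to 0, e.g. 1 + exp(2*I*pi/3) + exp(-2*I*pi/3) = 0.)
Dividing by |G| = 9 gives 0/9 = 0, matching the row-orthogonality relation <chi_6, chi_2> = [chi_6 = chi_2].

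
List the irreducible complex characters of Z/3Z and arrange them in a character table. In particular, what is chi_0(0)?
Character table of Z/3Z (irreps indexed chi_0,...,chi_2 with chi_k(m) = zeta_3^(k*m), zeta_3 = exp(2*pi*i/3)):
  irrep \ class  {0} (size 1)  {1} (size 1)    {2} (size 1)  
  chi_0          1             1               1             
  chi_1          1             exp(2*I*pi/3)   exp(-2*I*pi/3)
  chi_2          1             exp(-2*I*pi/3)  exp(2*I*pi/3) 

Spot check: chi_0(0) = zeta_3^(0*0) = zeta_3^0 = 1.

Justification: Z/3Z is abelian, so all 3 irreducible complex representations are 1-dimensional. They are given by chi_k(m) = zeta_3^(k*m) for k = 0,...,2. Row orthogonality: sum_m chi_k(m) conj(chi_l(m)) = 3 * [k = l].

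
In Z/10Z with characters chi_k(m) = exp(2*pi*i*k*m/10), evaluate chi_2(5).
chi_2(5) = zeta_10^10 = 1

Explanation: chi_2(5) = zeta_10^(2*5) = zeta_10^10. Since zeta_10^10 = 1, this equals zeta_10^0 = exp(2*pi*i*0/10) = 1.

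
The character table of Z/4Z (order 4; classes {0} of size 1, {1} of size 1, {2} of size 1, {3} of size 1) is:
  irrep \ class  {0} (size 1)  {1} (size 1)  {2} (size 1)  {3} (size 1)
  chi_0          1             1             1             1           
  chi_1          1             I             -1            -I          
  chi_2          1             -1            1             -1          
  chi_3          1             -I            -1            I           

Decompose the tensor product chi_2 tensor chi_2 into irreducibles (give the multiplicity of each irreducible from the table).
chi_2 tensor chi_2 = chi_0 (all other irreducibles have multiplicity 0).

Derivation: The character of a tensor product is the pointwise product (chi_2 * chi_2)(C) = chi_2(C) * chi_2(C):
  {0}: (1)*(1), {1}: (-1)*(-1), {2}: (1)*(1), {3}: (-1)*(-1)
so (chi_2 * chi_2) takes values
  {0} -> 1, {1} -> 1, {2} -> 1, {3} -> 1.
Now take the inner product of this character with each irreducible chi from the table, <chi_2*chi_2, chi> = (1/4) sum_C |C| (chi_2*chi_2)(C) conj(chi(C)):
  <chi_2*chi_2, chi_0> = (1/4)[1*(1)*conj(1) + 1*(1)*conj(1) + 1*(1)*conj(1) + 1*(1)*conj(1)]
      = (1/4)[(1) + (1) + (1) + (1)] = 4/4 = 1
  <chi_2*chi_2, chi_1> = (1/4)[1*(1)*conj(1) + 1*(1)*conj(I) + 1*(1)*conj(-1) + 1*(1)*conj(-I)]
      = (1/4)[(1) + (-I) + (-1) + (I)] = 0/4 = 0
  <chi_2*chi_2, chi_2> = (1/4)[1*(1)*conj(1) + 1*(1)*conj(-1) + 1*(1)*conj(1) + 1*(1)*conj(-1)]
      = (1/4)[(1) + (-1) + (1) + (-1)] = 0/4 = 0
  <chi_2*chi_2, chi_3> = (1/4)[1*(1)*conj(1) + 1*(1)*conj(-I) + 1*(1)*conj(-1) + 1*(1)*conj(I)]
      = (1/4)[(1) + (I) + (-1) + (-I)] = 0/4 = 0
(Exp terms are combined using exp(i*s)*conj(exp(i*t)) = exp(i*(s-t)), and sums of them are collapsed using the identity that for every m > 1 the m distinct m-th roots of unity sum to 0, e.g. 1 + exp(2*I*pi/3) + exp(-2*I*pi/3) = 0.)
Hence the multiplicities are chi_0: 1. Dimension check: dim(chi_2)*dim(chi_2) = 1*1 = 1 and sum (mult * dim) = 1*1 = 1.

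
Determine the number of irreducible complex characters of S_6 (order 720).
11

Details: The number of irreducible complex representations of a finite group equals its number of conjugacy classes. Conjugacy classes in S_6 correspond to cycle types, i.e. partitions of 6; there are p(6) = 11 of them, so S_6 (order 720) has exactly 11 irreducible complex representations.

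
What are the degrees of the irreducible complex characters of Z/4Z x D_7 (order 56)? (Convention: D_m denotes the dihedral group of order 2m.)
Dimensions: 1, 1, 1, 1, 1, 1, 1, 1, 2, 2, 2, 2, 2, 2, 2, 2, 2, 2, 2, 2

Justification: There are 20 irreducibles (= number of conjugacy classes). Their dimensions d_i satisfy sum d_i^2 = |G| = 56: 1 + 1 + 1 + 1 + 1 + 1 + 1 + 1 + 4 + 4 + 4 + 4 + 4 + 4 + 4 + 4 + 4 + 4 + 4 + 4 = 56. (For the product with Z/4Z: each of the 4 1-dim characters of Z/4Z tensors with each irrep of D_7, giving 4 copies of each D_7-dimension.)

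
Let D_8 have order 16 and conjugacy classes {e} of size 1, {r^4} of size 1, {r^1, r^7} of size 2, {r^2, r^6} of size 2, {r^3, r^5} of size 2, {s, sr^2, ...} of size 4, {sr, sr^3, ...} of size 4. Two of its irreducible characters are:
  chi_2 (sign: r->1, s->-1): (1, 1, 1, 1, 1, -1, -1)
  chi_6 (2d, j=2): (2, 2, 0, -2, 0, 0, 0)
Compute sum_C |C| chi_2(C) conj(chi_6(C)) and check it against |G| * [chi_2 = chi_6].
Sum = 0; so <chi_2, chi_6> = 0 (distinct irreducibles are orthogonal).

Proof sketch: Compute term by term over conjugacy classes (|C| * chi_2(C) * conj(chi_6(C))):
  1*(1)*conj(2) + 1*(1)*conj(2) + 2*(1)*conj(0) + 2*(1)*conj(-2) + 2*(1)*conj(0) + 4*(-1)*conj(0) + 4*(-1)*conj(0)
  = (2) + (2) + (0) + (-4) + (0) + (0) + (0)
  = 0.
Dividing by |G| = 16 gives 0/16 = 0, matching the row-orthogonality relation <chi_2, chi_6> = [chi_2 = chi_6].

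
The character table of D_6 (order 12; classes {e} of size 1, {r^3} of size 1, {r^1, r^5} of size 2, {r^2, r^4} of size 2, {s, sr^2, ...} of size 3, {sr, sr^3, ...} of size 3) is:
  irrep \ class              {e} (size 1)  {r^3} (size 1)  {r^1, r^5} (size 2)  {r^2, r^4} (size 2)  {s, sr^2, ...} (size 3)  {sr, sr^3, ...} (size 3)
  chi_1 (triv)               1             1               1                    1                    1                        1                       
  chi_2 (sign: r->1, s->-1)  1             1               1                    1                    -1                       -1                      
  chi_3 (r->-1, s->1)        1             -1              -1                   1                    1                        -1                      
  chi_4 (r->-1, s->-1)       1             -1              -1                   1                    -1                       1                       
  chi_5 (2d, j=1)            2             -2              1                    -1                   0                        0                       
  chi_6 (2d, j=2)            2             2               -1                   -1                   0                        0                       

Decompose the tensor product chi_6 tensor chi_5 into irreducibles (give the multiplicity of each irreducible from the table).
chi_6 tensor chi_5 = chi_3 + chi_4 + chi_5 (all other irreducibles have multiplicity 0).

Argument: The character of a tensor product is the pointwise product (chi_6 * chi_5)(C) = chi_6(C) * chi_5(C):
  {e}: (2)*(2), {r^3}: (2)*(-2), {r^1, r^5}: (-1)*(1), {r^2, r^4}: (-1)*(-1), {s, sr^2, ...}: (0)*(0), {sr, sr^3, ...}: (0)*(0)
so (chi_6 * chi_5) takes values
  {e} -> 4, {r^3} -> -4, {r^1, r^5} -> -1, {r^2, r^4} -> 1, {s, sr^2, ...} -> 0, {sr, sr^3, ...} -> 0.
Now take the inner product of this character with each irreducible chi from the table, <chi_6*chi_5, chi> = (1/12) sum_C |C| (chi_6*chi_5)(C) conj(chi(C)):
  <chi_6*chi_5, chi_1> = (1/12)[1*(4)*conj(1) + 1*(-4)*conj(1) + 2*(-1)*conj(1) + 2*(1)*conj(1) + 3*(0)*conj(1) + 3*(0)*conj(1)]
      = (1/12)[(4) + (-4) + (-2) + (2) + (0) + (0)] = 0/12 = 0
  <chi_6*chi_5, chi_2> = (1/12)[1*(4)*conj(1) + 1*(-4)*conj(1) + 2*(-1)*conj(1) + 2*(1)*conj(1) + 3*(0)*conj(-1) + 3*(0)*conj(-1)]
      = (1/12)[(4) + (-4) + (-2) + (2) + (0) + (0)] = 0/12 = 0
  <chi_6*chi_5, chi_3> = (1/12)[1*(4)*conj(1) + 1*(-4)*conj(-1) + 2*(-1)*conj(-1) + 2*(1)*conj(1) + 3*(0)*conj(1) + 3*(0)*conj(-1)]
      = (1/12)[(4) + (4) + (2) + (2) + (0) + (0)] = 12/12 = 1
  <chi_6*chi_5, chi_4> = (1/12)[1*(4)*conj(1) + 1*(-4)*conj(-1) + 2*(-1)*conj(-1) + 2*(1)*conj(1) + 3*(0)*conj(-1) + 3*(0)*conj(1)]
      = (1/12)[(4) + (4) + (2) + (2) + (0) + (0)] = 12/12 = 1
  <chi_6*chi_5, chi_5> = (1/12)[1*(4)*conj(2) + 1*(-4)*conj(-2) + 2*(-1)*conj(1) + 2*(1)*conj(-1) + 3*(0)*conj(0) + 3*(0)*conj(0)]
      = (1/12)[(8) + (8) + (-2) + (-2) + (0) + (0)] = 12/12 = 1
  <chi_6*chi_5, chi_6> = (1/12)[1*(4)*conj(2) + 1*(-4)*conj(2) + 2*(-1)*conj(-1) + 2*(1)*conj(-1) + 3*(0)*conj(0) + 3*(0)*conj(0)]
      = (1/12)[(8) + (-8) + (2) + (-2) + (0) + (0)] = 0/12 = 0
Hence the multiplicities are chi_3: 1, chi_4: 1, chi_5: 1. Dimension check: dim(chi_6)*dim(chi_5) = 2*2 = 4 and sum (mult * dim) = 1*1 + 1*1 + 1*2 = 4.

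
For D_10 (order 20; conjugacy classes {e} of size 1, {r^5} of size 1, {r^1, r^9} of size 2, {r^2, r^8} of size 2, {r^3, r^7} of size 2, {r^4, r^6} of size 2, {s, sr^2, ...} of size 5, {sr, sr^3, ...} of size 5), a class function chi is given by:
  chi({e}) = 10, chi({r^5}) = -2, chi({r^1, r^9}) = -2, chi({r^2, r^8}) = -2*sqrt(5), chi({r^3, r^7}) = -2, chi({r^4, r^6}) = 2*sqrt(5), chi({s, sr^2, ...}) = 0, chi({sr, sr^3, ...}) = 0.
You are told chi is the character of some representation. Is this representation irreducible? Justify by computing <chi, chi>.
Not irreducible (reducible): <chi, chi> = 10 > 1.

Argument: <chi, chi> = (1/|G|) sum_C |C| * |chi(C)|^2 = (1/20)[1*|10|^2 + 1*|-2|^2 + 2*|-2|^2 + 2*|-2*sqrt(5)|^2 + 2*|-2|^2 + 2*|2*sqrt(5)|^2 + 5*|0|^2 + 5*|0|^2]
  = (1/20)[(100) + (4) + (8) + (40) + (8) + (40) + (0) + (0)] = 200/20 = 10.
A character is irreducible iff <chi, chi> = 1, so this representation is reducible.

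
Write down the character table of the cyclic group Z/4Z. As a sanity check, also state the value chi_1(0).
Character table of Z/4Z (irreps indexed chi_0,...,chi_3 with chi_k(m) = zeta_4^(k*m), zeta_4 = exp(2*pi*i/4)):
  irrep \ class  {0} (size 1)  {1} (size 1)  {2} (size 1)  {3} (size 1)
  chi_0          1             1             1             1           
  chi_1          1             I             -1            -I          
  chi_2          1             -1            1             -1          
  chi_3          1             -I            -1            I           

Spot check: chi_1(0) = zeta_4^(1*0) = zeta_4^0 = 1.

Z/4Z is abelian, so all 4 irreducible complex representations are 1-dimensional. They are given by chi_k(m) = zeta_4^(k*m) for k = 0,...,3. Row orthogonality: sum_m chi_k(m) conj(chi_l(m)) = 4 * [k = l].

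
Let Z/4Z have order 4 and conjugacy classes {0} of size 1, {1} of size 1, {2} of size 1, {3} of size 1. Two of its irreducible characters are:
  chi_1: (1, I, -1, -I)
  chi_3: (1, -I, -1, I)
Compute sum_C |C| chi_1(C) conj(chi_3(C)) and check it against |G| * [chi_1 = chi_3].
Sum = 0; so <chi_1, chi_3> = 0 (distinct irreducibles are orthogonal).

Proof sketch: Compute term by term over conjugacy classes (|C| * chi_1(C) * conj(chi_3(C))):
  1*(1)*conj(1) + 1*(I)*conj(-I) + 1*(-1)*conj(-1) + 1*(-I)*conj(I)
  = (1) + (-1) + (1) + (-1)
  = 0.
(Exp terms are combined using exp(i*s)*conj(exp(i*t)) = exp(i*(s-t)), and sums of them are collapsed using the identity that for every m > 1 the m distinct m-th roots of unity sum to 0, e.g. 1 + exp(2*I*pi/3) + exp(-2*I*pi/3) = 0.)
Dividing by |G| = 4 gives 0/4 = 0, matching the row-orthogonality relation <chi_1, chi_3> = [chi_1 = chi_3].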